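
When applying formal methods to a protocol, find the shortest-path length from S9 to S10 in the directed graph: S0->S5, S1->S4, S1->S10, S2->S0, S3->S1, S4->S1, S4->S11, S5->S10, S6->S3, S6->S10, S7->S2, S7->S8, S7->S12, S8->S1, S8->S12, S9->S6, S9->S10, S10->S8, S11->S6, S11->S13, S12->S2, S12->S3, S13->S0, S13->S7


BFS layer-by-layer from S9:
  dist 0: {S9}
  dist 1: {S6, S10}
  -> S10 reached at distance 1
Shortest path length = 1

1


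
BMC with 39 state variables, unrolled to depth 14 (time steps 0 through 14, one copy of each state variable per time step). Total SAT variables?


BMC unrolls to depth k, creating one copy of each state var for steps 0..k.
Step count = 14 + 1 = 15 (steps 0 through 14)
Vars per step = 39
Total = 39 * 15 = 585

585


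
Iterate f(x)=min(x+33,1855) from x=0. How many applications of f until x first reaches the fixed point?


Step 1: x=0, cap=1855, increment=33
Step 2: x grows by 33 each step until capped at 1855; fixed point is x=1855
Step 3: iterations = ceil(1855/33) = 57

57


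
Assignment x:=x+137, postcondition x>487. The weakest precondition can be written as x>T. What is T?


Formula: wp(x:=E, P) = P[E/x] (substitute E for x in postcondition)
Step 1: Postcondition: x>487
Step 2: Substitute x+137 for x: x+137>487
Step 3: Solve for x: x > 487-137 = 350

350


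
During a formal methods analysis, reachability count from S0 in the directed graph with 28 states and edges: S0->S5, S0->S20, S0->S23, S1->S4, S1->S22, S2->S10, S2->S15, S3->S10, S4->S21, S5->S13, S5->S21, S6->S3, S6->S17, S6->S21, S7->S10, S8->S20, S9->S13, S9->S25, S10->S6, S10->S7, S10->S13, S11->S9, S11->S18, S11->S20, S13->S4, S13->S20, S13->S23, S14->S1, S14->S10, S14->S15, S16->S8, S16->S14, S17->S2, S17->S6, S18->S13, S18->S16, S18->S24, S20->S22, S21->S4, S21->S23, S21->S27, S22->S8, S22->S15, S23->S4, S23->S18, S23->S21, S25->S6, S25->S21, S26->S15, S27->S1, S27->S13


BFS from S0:
  layer 0: {S0}
  layer 1: {S5, S20, S23}
  layer 2: {S4, S13, S18, S21, S22}
  layer 3: {S8, S15, S16, S24, S27}
  layer 4: {S1, S14}
  layer 5: {S10}
  layer 6: {S6, S7}
  layer 7: {S3, S17}
  layer 8: {S2}
Reachable set: {S0, S1, S2, S3, S4, S5, S6, S7, S8, S10, S13, S14, S15, S16, S17, S18, S20, S21, S22, S23, S24, S27}
Count = 22

22


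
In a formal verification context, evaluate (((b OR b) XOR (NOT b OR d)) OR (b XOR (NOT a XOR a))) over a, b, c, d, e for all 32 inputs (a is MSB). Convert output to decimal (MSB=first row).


Formula: (((b OR b) XOR (NOT b OR d)) OR (b XOR (NOT a XOR a))) over a, b, c, d, e (32 rows)
Evaluate each row (bits = a,b,c,d,e, MSB first):
  row 0 [00000]: (((0 OR 0) XOR (NOT 0 OR 0)) OR (0 XOR (NOT 0 XOR 0))) -> 1
  row 1 [00001]: (((0 OR 0) XOR (NOT 0 OR 0)) OR (0 XOR (NOT 0 XOR 0))) -> 1
  row 2 [00010]: (((0 OR 0) XOR (NOT 0 OR 1)) OR (0 XOR (NOT 0 XOR 0))) -> 1
  row 3 [00011]: (((0 OR 0) XOR (NOT 0 OR 1)) OR (0 XOR (NOT 0 XOR 0))) -> 1
  row 4 [00100]: (((0 OR 0) XOR (NOT 0 OR 0)) OR (0 XOR (NOT 0 XOR 0))) -> 1
  row 5 [00101]: (((0 OR 0) XOR (NOT 0 OR 0)) OR (0 XOR (NOT 0 XOR 0))) -> 1
  row 6 [00110]: (((0 OR 0) XOR (NOT 0 OR 1)) OR (0 XOR (NOT 0 XOR 0))) -> 1
  row 7 [00111]: (((0 OR 0) XOR (NOT 0 OR 1)) OR (0 XOR (NOT 0 XOR 0))) -> 1
  row 8 [01000]: (((1 OR 1) XOR (NOT 1 OR 0)) OR (1 XOR (NOT 0 XOR 0))) -> 1
  row 9 [01001]: (((1 OR 1) XOR (NOT 1 OR 0)) OR (1 XOR (NOT 0 XOR 0))) -> 1
  row 10 [01010]: (((1 OR 1) XOR (NOT 1 OR 1)) OR (1 XOR (NOT 0 XOR 0))) -> 0
  row 11 [01011]: (((1 OR 1) XOR (NOT 1 OR 1)) OR (1 XOR (NOT 0 XOR 0))) -> 0
  row 12 [01100]: (((1 OR 1) XOR (NOT 1 OR 0)) OR (1 XOR (NOT 0 XOR 0))) -> 1
  row 13 [01101]: (((1 OR 1) XOR (NOT 1 OR 0)) OR (1 XOR (NOT 0 XOR 0))) -> 1
  row 14 [01110]: (((1 OR 1) XOR (NOT 1 OR 1)) OR (1 XOR (NOT 0 XOR 0))) -> 0
  row 15 [01111]: (((1 OR 1) XOR (NOT 1 OR 1)) OR (1 XOR (NOT 0 XOR 0))) -> 0
  row 16 [10000]: (((0 OR 0) XOR (NOT 0 OR 0)) OR (0 XOR (NOT 1 XOR 1))) -> 1
  row 17 [10001]: (((0 OR 0) XOR (NOT 0 OR 0)) OR (0 XOR (NOT 1 XOR 1))) -> 1
  row 18 [10010]: (((0 OR 0) XOR (NOT 0 OR 1)) OR (0 XOR (NOT 1 XOR 1))) -> 1
  row 19 [10011]: (((0 OR 0) XOR (NOT 0 OR 1)) OR (0 XOR (NOT 1 XOR 1))) -> 1
  row 20 [10100]: (((0 OR 0) XOR (NOT 0 OR 0)) OR (0 XOR (NOT 1 XOR 1))) -> 1
  row 21 [10101]: (((0 OR 0) XOR (NOT 0 OR 0)) OR (0 XOR (NOT 1 XOR 1))) -> 1
  row 22 [10110]: (((0 OR 0) XOR (NOT 0 OR 1)) OR (0 XOR (NOT 1 XOR 1))) -> 1
  row 23 [10111]: (((0 OR 0) XOR (NOT 0 OR 1)) OR (0 XOR (NOT 1 XOR 1))) -> 1
  row 24 [11000]: (((1 OR 1) XOR (NOT 1 OR 0)) OR (1 XOR (NOT 1 XOR 1))) -> 1
  row 25 [11001]: (((1 OR 1) XOR (NOT 1 OR 0)) OR (1 XOR (NOT 1 XOR 1))) -> 1
  row 26 [11010]: (((1 OR 1) XOR (NOT 1 OR 1)) OR (1 XOR (NOT 1 XOR 1))) -> 0
  row 27 [11011]: (((1 OR 1) XOR (NOT 1 OR 1)) OR (1 XOR (NOT 1 XOR 1))) -> 0
  row 28 [11100]: (((1 OR 1) XOR (NOT 1 OR 0)) OR (1 XOR (NOT 1 XOR 1))) -> 1
  row 29 [11101]: (((1 OR 1) XOR (NOT 1 OR 0)) OR (1 XOR (NOT 1 XOR 1))) -> 1
  row 30 [11110]: (((1 OR 1) XOR (NOT 1 OR 1)) OR (1 XOR (NOT 1 XOR 1))) -> 0
  row 31 [11111]: (((1 OR 1) XOR (NOT 1 OR 1)) OR (1 XOR (NOT 1 XOR 1))) -> 0
Full result column, 4 rows per line (a,b,c fixed per line; d,e runs 00..11 left to right):
  rows 0-3 [a,b,c=000]: 1111  = hex F
  rows 4-7 [a,b,c=001]: 1111  = hex F
  rows 8-11 [a,b,c=010]: 1100  = hex C
  rows 12-15 [a,b,c=011]: 1100  = hex C
  rows 16-19 [a,b,c=100]: 1111  = hex F
  rows 20-23 [a,b,c=101]: 1111  = hex F
  rows 24-27 [a,b,c=110]: 1100  = hex C
  rows 28-31 [a,b,c=111]: 1100  = hex C
Output column (row 0 .. row 31) = 11111111110011001111111111001100
Output column grouped in 4s = 1111 1111 1100 1100 1111 1111 1100 1100 = 0xFFCCFFCC
Convert to decimal digit by digit (value = value*16 + digit):
  F -> 15
  15*16 + 15 (F) = 255
  255*16 + 12 (C) = 4092
  4092*16 + 12 (C) = 65484
  65484*16 + 15 (F) = 1047759
  1047759*16 + 15 (F) = 16764159
  16764159*16 + 12 (C) = 268226556
  268226556*16 + 12 (C) = 4291624908
Decimal = 4291624908

4291624908


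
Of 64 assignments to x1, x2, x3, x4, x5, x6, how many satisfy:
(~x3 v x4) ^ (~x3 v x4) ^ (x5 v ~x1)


CNF with 3 clauses over 6 vars (64 assignments).
An assignment satisfies CNF iff every clause has >=1 true literal.
Check each row (bits = x1,x2,x3,x4,x5,x6; clause T/F shown):
  row 0 [000000]: clauses=TTT -> 1
  row 1 [000001]: clauses=TTT -> 1
  row 2 [000010]: clauses=TTT -> 1
  row 3 [000011]: clauses=TTT -> 1
  row 4 [000100]: clauses=TTT -> 1
  (every remaining row is evaluated the same way; all 64 results are listed next)
Full result column, 8 rows per line (x1,x2,x3 fixed per line; x4,x5,x6 runs 000..111 left to right):
  rows 0-7 [x1,x2,x3=000]: 11111111  (ones: 8)
  rows 8-15 [x1,x2,x3=001]: 00001111  (ones: 4)
  rows 16-23 [x1,x2,x3=010]: 11111111  (ones: 8)
  rows 24-31 [x1,x2,x3=011]: 00001111  (ones: 4)
  rows 32-39 [x1,x2,x3=100]: 00110011  (ones: 4)
  rows 40-47 [x1,x2,x3=101]: 00000011  (ones: 2)
  rows 48-55 [x1,x2,x3=110]: 00110011  (ones: 4)
  rows 56-63 [x1,x2,x3=111]: 00000011  (ones: 2)
Satisfying assignments = 8+4+8+4+4+2+4+2 = 36

36


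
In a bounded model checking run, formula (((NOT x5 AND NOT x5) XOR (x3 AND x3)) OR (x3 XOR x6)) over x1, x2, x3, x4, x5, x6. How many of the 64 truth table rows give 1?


Formula: (((NOT x5 AND NOT x5) XOR (x3 AND x3)) OR (x3 XOR x6)) over 6 vars (64 rows)
Evaluate each row (x1, x2, x3, x4, x5, x6 as bits, MSB first):
  row 0 [000000]: (((NOT 0 AND NOT 0) XOR (0 AND 0)) OR (0 XOR 0)) -> 1
  row 1 [000001]: (((NOT 0 AND NOT 0) XOR (0 AND 0)) OR (0 XOR 1)) -> 1
  row 2 [000010]: (((NOT 1 AND NOT 1) XOR (0 AND 0)) OR (0 XOR 0)) -> 0
  row 3 [000011]: (((NOT 1 AND NOT 1) XOR (0 AND 0)) OR (0 XOR 1)) -> 1
  row 4 [000100]: (((NOT 0 AND NOT 0) XOR (0 AND 0)) OR (0 XOR 0)) -> 1
  (every remaining row is evaluated the same way; all 64 results are listed next)
Full result column, 8 rows per line (x1,x2,x3 fixed per line; x4,x5,x6 runs 000..111 left to right):
  rows 0-7 [x1,x2,x3=000]: 11011101  (ones: 6)
  rows 8-15 [x1,x2,x3=001]: 10111011  (ones: 6)
  rows 16-23 [x1,x2,x3=010]: 11011101  (ones: 6)
  rows 24-31 [x1,x2,x3=011]: 10111011  (ones: 6)
  rows 32-39 [x1,x2,x3=100]: 11011101  (ones: 6)
  rows 40-47 [x1,x2,x3=101]: 10111011  (ones: 6)
  rows 48-55 [x1,x2,x3=110]: 11011101  (ones: 6)
  rows 56-63 [x1,x2,x3=111]: 10111011  (ones: 6)
Count of 1-rows = 6+6+6+6+6+6+6+6 = 48

48


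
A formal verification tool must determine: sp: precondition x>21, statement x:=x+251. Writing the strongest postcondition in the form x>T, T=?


Formula: sp(P, x:=E) = exists old_x. (x = E[old_x/x]) AND P[old_x/x] (old_x is the value of x before the assignment; eliminate old_x by solving x = E[old_x/x] for old_x)
Step 1: Precondition P: x>21, i.e. old_x > 21
Step 2: Assignment gives x = old_x + 251, so old_x = x - 251
Step 3: Substitute into P: x - 251 > 21
Step 4: Simplify: x > 21+251 = 272

272


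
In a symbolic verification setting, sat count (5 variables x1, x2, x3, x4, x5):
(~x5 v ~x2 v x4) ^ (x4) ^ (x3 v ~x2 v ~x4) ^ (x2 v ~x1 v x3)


CNF with 4 clauses over 5 vars (32 assignments).
An assignment satisfies CNF iff every clause has >=1 true literal.
Check each row (bits = x1,x2,x3,x4,x5; clause T/F shown):
  row 0 [00000]: clauses=TFTT -> 0
  row 1 [00001]: clauses=TFTT -> 0
  row 2 [00010]: clauses=TTTT -> 1
  row 3 [00011]: clauses=TTTT -> 1
  row 4 [00100]: clauses=TFTT -> 0
  row 5 [00101]: clauses=TFTT -> 0
  row 6 [00110]: clauses=TTTT -> 1
  row 7 [00111]: clauses=TTTT -> 1
  row 8 [01000]: clauses=TFTT -> 0
  row 9 [01001]: clauses=FFTT -> 0
  row 10 [01010]: clauses=TTFT -> 0
  row 11 [01011]: clauses=TTFT -> 0
  row 12 [01100]: clauses=TFTT -> 0
  row 13 [01101]: clauses=FFTT -> 0
  row 14 [01110]: clauses=TTTT -> 1
  row 15 [01111]: clauses=TTTT -> 1
  row 16 [10000]: clauses=TFTF -> 0
  row 17 [10001]: clauses=TFTF -> 0
  row 18 [10010]: clauses=TTTF -> 0
  row 19 [10011]: clauses=TTTF -> 0
  row 20 [10100]: clauses=TFTT -> 0
  row 21 [10101]: clauses=TFTT -> 0
  row 22 [10110]: clauses=TTTT -> 1
  row 23 [10111]: clauses=TTTT -> 1
  row 24 [11000]: clauses=TFTT -> 0
  row 25 [11001]: clauses=FFTT -> 0
  row 26 [11010]: clauses=TTFT -> 0
  row 27 [11011]: clauses=TTFT -> 0
  row 28 [11100]: clauses=TFTT -> 0
  row 29 [11101]: clauses=FFTT -> 0
  row 30 [11110]: clauses=TTTT -> 1
  row 31 [11111]: clauses=TTTT -> 1
Full result column, 8 rows per line (x1,x2 fixed per line; x3,x4,x5 runs 000..111 left to right):
  rows 0-7 [x1,x2=00]: 00110011  (ones: 4)
  rows 8-15 [x1,x2=01]: 00000011  (ones: 2)
  rows 16-23 [x1,x2=10]: 00000011  (ones: 2)
  rows 24-31 [x1,x2=11]: 00000011  (ones: 2)
Satisfying assignments = 4+2+2+2 = 10

10


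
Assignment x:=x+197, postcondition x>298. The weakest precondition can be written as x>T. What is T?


Formula: wp(x:=E, P) = P[E/x] (substitute E for x in postcondition)
Step 1: Postcondition: x>298
Step 2: Substitute x+197 for x: x+197>298
Step 3: Solve for x: x > 298-197 = 101

101


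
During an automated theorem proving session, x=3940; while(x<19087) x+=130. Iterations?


Step 1: x goes from 3940 toward 19087 by 130; the body runs while x<19087, so iterations = ceil((bound-start)/step)
Step 2: Distance=15147
Step 3: ceil(15147/130)=117

117


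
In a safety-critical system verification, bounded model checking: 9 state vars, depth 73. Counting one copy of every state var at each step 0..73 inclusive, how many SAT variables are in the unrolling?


BMC unrolls to depth k, creating one copy of each state var for steps 0..k.
Step count = 73 + 1 = 74 (steps 0 through 73)
Vars per step = 9
Total = 9 * 74 = 666

666


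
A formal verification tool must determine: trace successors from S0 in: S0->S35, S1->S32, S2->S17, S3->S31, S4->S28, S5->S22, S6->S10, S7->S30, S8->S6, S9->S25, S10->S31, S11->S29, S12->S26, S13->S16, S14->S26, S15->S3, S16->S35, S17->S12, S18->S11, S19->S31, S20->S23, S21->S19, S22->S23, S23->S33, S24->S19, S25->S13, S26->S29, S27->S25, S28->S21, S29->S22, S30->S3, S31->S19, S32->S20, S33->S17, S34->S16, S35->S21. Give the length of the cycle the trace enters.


Trace from S0 until a state repeats:
  S0 -> S35 -> S21 -> S19 -> S31 -> S19
S19 first seen at step 3, revisited at step 5.
Cycle length = 5 - 3 = 2

2


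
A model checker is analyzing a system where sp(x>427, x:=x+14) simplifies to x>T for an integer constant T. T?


Formula: sp(P, x:=E) = exists old_x. (x = E[old_x/x]) AND P[old_x/x] (old_x is the value of x before the assignment; eliminate old_x by solving x = E[old_x/x] for old_x)
Step 1: Precondition P: x>427, i.e. old_x > 427
Step 2: Assignment gives x = old_x + 14, so old_x = x - 14
Step 3: Substitute into P: x - 14 > 427
Step 4: Simplify: x > 427+14 = 441

441


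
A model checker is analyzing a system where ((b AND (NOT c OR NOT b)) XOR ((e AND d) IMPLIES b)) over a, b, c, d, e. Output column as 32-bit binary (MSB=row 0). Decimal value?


Formula: ((b AND (NOT c OR NOT b)) XOR ((e AND d) IMPLIES b)) over a, b, c, d, e (32 rows)
Evaluate each row (bits = a,b,c,d,e, MSB first):
  row 0 [00000]: ((0 AND (NOT 0 OR NOT 0)) XOR ((0 AND 0) IMPLIES 0)) -> 1
  row 1 [00001]: ((0 AND (NOT 0 OR NOT 0)) XOR ((1 AND 0) IMPLIES 0)) -> 1
  row 2 [00010]: ((0 AND (NOT 0 OR NOT 0)) XOR ((0 AND 1) IMPLIES 0)) -> 1
  row 3 [00011]: ((0 AND (NOT 0 OR NOT 0)) XOR ((1 AND 1) IMPLIES 0)) -> 0
  row 4 [00100]: ((0 AND (NOT 1 OR NOT 0)) XOR ((0 AND 0) IMPLIES 0)) -> 1
  row 5 [00101]: ((0 AND (NOT 1 OR NOT 0)) XOR ((1 AND 0) IMPLIES 0)) -> 1
  row 6 [00110]: ((0 AND (NOT 1 OR NOT 0)) XOR ((0 AND 1) IMPLIES 0)) -> 1
  row 7 [00111]: ((0 AND (NOT 1 OR NOT 0)) XOR ((1 AND 1) IMPLIES 0)) -> 0
  row 8 [01000]: ((1 AND (NOT 0 OR NOT 1)) XOR ((0 AND 0) IMPLIES 1)) -> 0
  row 9 [01001]: ((1 AND (NOT 0 OR NOT 1)) XOR ((1 AND 0) IMPLIES 1)) -> 0
  row 10 [01010]: ((1 AND (NOT 0 OR NOT 1)) XOR ((0 AND 1) IMPLIES 1)) -> 0
  row 11 [01011]: ((1 AND (NOT 0 OR NOT 1)) XOR ((1 AND 1) IMPLIES 1)) -> 0
  row 12 [01100]: ((1 AND (NOT 1 OR NOT 1)) XOR ((0 AND 0) IMPLIES 1)) -> 1
  row 13 [01101]: ((1 AND (NOT 1 OR NOT 1)) XOR ((1 AND 0) IMPLIES 1)) -> 1
  row 14 [01110]: ((1 AND (NOT 1 OR NOT 1)) XOR ((0 AND 1) IMPLIES 1)) -> 1
  row 15 [01111]: ((1 AND (NOT 1 OR NOT 1)) XOR ((1 AND 1) IMPLIES 1)) -> 1
  row 16 [10000]: ((0 AND (NOT 0 OR NOT 0)) XOR ((0 AND 0) IMPLIES 0)) -> 1
  row 17 [10001]: ((0 AND (NOT 0 OR NOT 0)) XOR ((1 AND 0) IMPLIES 0)) -> 1
  row 18 [10010]: ((0 AND (NOT 0 OR NOT 0)) XOR ((0 AND 1) IMPLIES 0)) -> 1
  row 19 [10011]: ((0 AND (NOT 0 OR NOT 0)) XOR ((1 AND 1) IMPLIES 0)) -> 0
  row 20 [10100]: ((0 AND (NOT 1 OR NOT 0)) XOR ((0 AND 0) IMPLIES 0)) -> 1
  row 21 [10101]: ((0 AND (NOT 1 OR NOT 0)) XOR ((1 AND 0) IMPLIES 0)) -> 1
  row 22 [10110]: ((0 AND (NOT 1 OR NOT 0)) XOR ((0 AND 1) IMPLIES 0)) -> 1
  row 23 [10111]: ((0 AND (NOT 1 OR NOT 0)) XOR ((1 AND 1) IMPLIES 0)) -> 0
  row 24 [11000]: ((1 AND (NOT 0 OR NOT 1)) XOR ((0 AND 0) IMPLIES 1)) -> 0
  row 25 [11001]: ((1 AND (NOT 0 OR NOT 1)) XOR ((1 AND 0) IMPLIES 1)) -> 0
  row 26 [11010]: ((1 AND (NOT 0 OR NOT 1)) XOR ((0 AND 1) IMPLIES 1)) -> 0
  row 27 [11011]: ((1 AND (NOT 0 OR NOT 1)) XOR ((1 AND 1) IMPLIES 1)) -> 0
  row 28 [11100]: ((1 AND (NOT 1 OR NOT 1)) XOR ((0 AND 0) IMPLIES 1)) -> 1
  row 29 [11101]: ((1 AND (NOT 1 OR NOT 1)) XOR ((1 AND 0) IMPLIES 1)) -> 1
  row 30 [11110]: ((1 AND (NOT 1 OR NOT 1)) XOR ((0 AND 1) IMPLIES 1)) -> 1
  row 31 [11111]: ((1 AND (NOT 1 OR NOT 1)) XOR ((1 AND 1) IMPLIES 1)) -> 1
Full result column, 4 rows per line (a,b,c fixed per line; d,e runs 00..11 left to right):
  rows 0-3 [a,b,c=000]: 1110  = hex E
  rows 4-7 [a,b,c=001]: 1110  = hex E
  rows 8-11 [a,b,c=010]: 0000  = hex 0
  rows 12-15 [a,b,c=011]: 1111  = hex F
  rows 16-19 [a,b,c=100]: 1110  = hex E
  rows 20-23 [a,b,c=101]: 1110  = hex E
  rows 24-27 [a,b,c=110]: 0000  = hex 0
  rows 28-31 [a,b,c=111]: 1111  = hex F
Output column (row 0 .. row 31) = 11101110000011111110111000001111
Output column grouped in 4s = 1110 1110 0000 1111 1110 1110 0000 1111 = 0xEE0FEE0F
Convert to decimal digit by digit (value = value*16 + digit):
  E -> 14
  14*16 + 14 (E) = 238
  238*16 + 0 = 3808
  3808*16 + 15 (F) = 60943
  60943*16 + 14 (E) = 975102
  975102*16 + 14 (E) = 15601646
  15601646*16 + 0 = 249626336
  249626336*16 + 15 (F) = 3994021391
Decimal = 3994021391

3994021391


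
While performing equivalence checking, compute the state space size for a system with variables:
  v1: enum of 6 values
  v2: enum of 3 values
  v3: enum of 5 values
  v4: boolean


State space = product of domain sizes of all variables.
Domain sizes:
  v1 (enum of 6 values): 6
  v2 (enum of 3 values): 3
  v3 (enum of 5 values): 5
  v4 (boolean): 2
Product = 6 * 3 * 5 * 2 = 180

180


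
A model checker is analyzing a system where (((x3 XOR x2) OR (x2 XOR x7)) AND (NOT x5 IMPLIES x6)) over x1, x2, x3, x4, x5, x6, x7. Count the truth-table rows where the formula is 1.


Formula: (((x3 XOR x2) OR (x2 XOR x7)) AND (NOT x5 IMPLIES x6)) over 7 vars (128 rows)
Evaluate each row (x1, x2, x3, x4, x5, x6, x7 as bits, MSB first):
  row 0 [0000000]: (((0 XOR 0) OR (0 XOR 0)) AND (NOT 0 IMPLIES 0)) -> 0
  row 1 [0000001]: (((0 XOR 0) OR (0 XOR 1)) AND (NOT 0 IMPLIES 0)) -> 0
  row 2 [0000010]: (((0 XOR 0) OR (0 XOR 0)) AND (NOT 0 IMPLIES 1)) -> 0
  row 3 [0000011]: (((0 XOR 0) OR (0 XOR 1)) AND (NOT 0 IMPLIES 1)) -> 1
  row 4 [0000100]: (((0 XOR 0) OR (0 XOR 0)) AND (NOT 1 IMPLIES 0)) -> 0
  (every remaining row is evaluated the same way; all 128 results are listed next)
Full result column, 8 rows per line (x1,x2,x3,x4 fixed per line; x5,x6,x7 runs 000..111 left to right):
  rows 0-7 [x1,x2,x3,x4=0000]: 00010101  (ones: 3)
  rows 8-15 [x1,x2,x3,x4=0001]: 00010101  (ones: 3)
  rows 16-23 [x1,x2,x3,x4=0010]: 00111111  (ones: 6)
  rows 24-31 [x1,x2,x3,x4=0011]: 00111111  (ones: 6)
  rows 32-39 [x1,x2,x3,x4=0100]: 00111111  (ones: 6)
  rows 40-47 [x1,x2,x3,x4=0101]: 00111111  (ones: 6)
  rows 48-55 [x1,x2,x3,x4=0110]: 00101010  (ones: 3)
  rows 56-63 [x1,x2,x3,x4=0111]: 00101010  (ones: 3)
  rows 64-71 [x1,x2,x3,x4=1000]: 00010101  (ones: 3)
  rows 72-79 [x1,x2,x3,x4=1001]: 00010101  (ones: 3)
  rows 80-87 [x1,x2,x3,x4=1010]: 00111111  (ones: 6)
  rows 88-95 [x1,x2,x3,x4=1011]: 00111111  (ones: 6)
  rows 96-103 [x1,x2,x3,x4=1100]: 00111111  (ones: 6)
  rows 104-111 [x1,x2,x3,x4=1101]: 00111111  (ones: 6)
  rows 112-119 [x1,x2,x3,x4=1110]: 00101010  (ones: 3)
  rows 120-127 [x1,x2,x3,x4=1111]: 00101010  (ones: 3)
Count of 1-rows = 3+3+6+6+6+6+3+3+3+3+6+6+6+6+3+3 = 72

72


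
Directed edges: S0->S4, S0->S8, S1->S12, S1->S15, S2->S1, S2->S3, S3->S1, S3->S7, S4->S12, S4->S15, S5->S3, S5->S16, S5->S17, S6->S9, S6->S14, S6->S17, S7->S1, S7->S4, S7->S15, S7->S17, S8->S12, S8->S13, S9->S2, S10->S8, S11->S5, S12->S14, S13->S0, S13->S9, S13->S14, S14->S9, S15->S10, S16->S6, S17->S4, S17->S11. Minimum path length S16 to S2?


BFS layer-by-layer from S16:
  dist 0: {S16}
  dist 1: {S6}
  dist 2: {S9, S14, S17}
  dist 3: {S2, S4, S11}
  -> S2 reached at distance 3
Shortest path length = 3

3


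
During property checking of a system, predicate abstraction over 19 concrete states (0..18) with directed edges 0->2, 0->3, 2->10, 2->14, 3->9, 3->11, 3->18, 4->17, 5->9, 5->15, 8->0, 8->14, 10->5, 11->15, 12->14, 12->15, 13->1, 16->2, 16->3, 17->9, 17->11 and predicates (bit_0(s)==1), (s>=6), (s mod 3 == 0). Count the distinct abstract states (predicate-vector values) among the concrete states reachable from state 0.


BFS from 0:
Concrete reachable: {0, 2, 3, 5, 9, 10, 11, 14, 15, 18}
Abstract via predicates (bit_0(s)==1), (s>=6), (s mod 3 == 0):
  (0,0,0) <- {2}
  (0,0,1) <- {0}
  (0,1,0) <- {10, 14}
  (0,1,1) <- {18}
  (1,0,0) <- {5}
  (1,0,1) <- {3}
  (1,1,0) <- {11}
  (1,1,1) <- {9, 15}
Distinct abstract states = 8

8


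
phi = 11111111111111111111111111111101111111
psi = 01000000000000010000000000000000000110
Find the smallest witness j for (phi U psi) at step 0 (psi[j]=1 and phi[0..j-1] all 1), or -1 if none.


(phi U psi) at 0: need smallest j with psi[j]=1 and phi[i]=1 for all i in [0,j).
Scan from step 0:
  step 0: phi=1, psi=0 -> continue
  step 1: psi=1 and phi held for [0,1) -> witness found
Witness step = 1

1


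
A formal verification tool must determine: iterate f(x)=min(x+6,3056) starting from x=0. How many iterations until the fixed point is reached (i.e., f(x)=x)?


Step 1: x=0, cap=3056, increment=6
Step 2: x grows by 6 each step until capped at 3056; fixed point is x=3056
Step 3: iterations = ceil(3056/6) = 510

510


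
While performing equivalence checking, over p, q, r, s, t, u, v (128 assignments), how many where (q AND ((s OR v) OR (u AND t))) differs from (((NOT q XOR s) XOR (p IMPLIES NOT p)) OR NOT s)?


F1 = (q AND ((s OR v) OR (u AND t)))
F2 = (((NOT q XOR s) XOR (p IMPLIES NOT p)) OR NOT s)
Evaluate both on each of 128 rows (bits = p,q,r,s,t,u,v):
  row 0 [0000000]: F1=0 F2=1 (differ) -> 1
  row 1 [0000001]: F1=0 F2=1 (differ) -> 1
  row 2 [0000010]: F1=0 F2=1 (differ) -> 1
  row 3 [0000011]: F1=0 F2=1 (differ) -> 1
  row 4 [0000100]: F1=0 F2=1 (differ) -> 1
  (every remaining row is evaluated the same way; all 128 results are listed next)
Full result column, 8 rows per line (p,q,r,s fixed per line; t,u,v runs 000..111 left to right):
  rows 0-7 [p,q,r,s=0000]: 11111111  (ones: 8)
  rows 8-15 [p,q,r,s=0001]: 11111111  (ones: 8)
  rows 16-23 [p,q,r,s=0010]: 11111111  (ones: 8)
  rows 24-31 [p,q,r,s=0011]: 11111111  (ones: 8)
  rows 32-39 [p,q,r,s=0100]: 10101000  (ones: 3)
  rows 40-47 [p,q,r,s=0101]: 11111111  (ones: 8)
  rows 48-55 [p,q,r,s=0110]: 10101000  (ones: 3)
  rows 56-63 [p,q,r,s=0111]: 11111111  (ones: 8)
  rows 64-71 [p,q,r,s=1000]: 11111111  (ones: 8)
  rows 72-79 [p,q,r,s=1001]: 00000000  (ones: 0)
  rows 80-87 [p,q,r,s=1010]: 11111111  (ones: 8)
  rows 88-95 [p,q,r,s=1011]: 00000000  (ones: 0)
  rows 96-103 [p,q,r,s=1100]: 10101000  (ones: 3)
  rows 104-111 [p,q,r,s=1101]: 00000000  (ones: 0)
  rows 112-119 [p,q,r,s=1110]: 10101000  (ones: 3)
  rows 120-127 [p,q,r,s=1111]: 00000000  (ones: 0)
Disagreements = 8+8+8+8+3+8+3+8+8+0+8+0+3+0+3+0 = 76

76


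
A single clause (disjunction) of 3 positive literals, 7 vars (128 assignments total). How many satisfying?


Step 1: Total=2^7=128
Step 2: Unsat when all 3 false: 2^4=16
Step 3: Sat=128-16=112

112


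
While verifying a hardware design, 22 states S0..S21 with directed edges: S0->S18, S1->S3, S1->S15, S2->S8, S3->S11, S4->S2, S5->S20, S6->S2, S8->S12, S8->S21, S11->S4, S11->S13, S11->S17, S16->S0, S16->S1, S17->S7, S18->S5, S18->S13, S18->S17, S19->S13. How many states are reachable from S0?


BFS from S0:
  layer 0: {S0}
  layer 1: {S18}
  layer 2: {S5, S13, S17}
  layer 3: {S7, S20}
Reachable set: {S0, S5, S7, S13, S17, S18, S20}
Count = 7

7


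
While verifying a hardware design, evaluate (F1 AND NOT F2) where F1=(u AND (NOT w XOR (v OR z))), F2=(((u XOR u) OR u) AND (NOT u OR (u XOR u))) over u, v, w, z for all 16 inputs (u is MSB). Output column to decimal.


F1 = (u AND (NOT w XOR (v OR z)))
F2 = (((u XOR u) OR u) AND (NOT u OR (u XOR u)))
Counterexample to F1=>F2 is where F1=1 and F2=0.
Evaluate each row (bits = u,v,w,z, MSB first):
  row 0 [0000]: F1=0 F2=0 -> F1&~F2 -> 0
  row 1 [0001]: F1=0 F2=0 -> F1&~F2 -> 0
  row 2 [0010]: F1=0 F2=0 -> F1&~F2 -> 0
  row 3 [0011]: F1=0 F2=0 -> F1&~F2 -> 0
  row 4 [0100]: F1=0 F2=0 -> F1&~F2 -> 0
  row 5 [0101]: F1=0 F2=0 -> F1&~F2 -> 0
  row 6 [0110]: F1=0 F2=0 -> F1&~F2 -> 0
  row 7 [0111]: F1=0 F2=0 -> F1&~F2 -> 0
  row 8 [1000]: F1=1 F2=0 -> F1&~F2 -> 1
  row 9 [1001]: F1=0 F2=0 -> F1&~F2 -> 0
  row 10 [1010]: F1=0 F2=0 -> F1&~F2 -> 0
  row 11 [1011]: F1=1 F2=0 -> F1&~F2 -> 1
  row 12 [1100]: F1=0 F2=0 -> F1&~F2 -> 0
  row 13 [1101]: F1=0 F2=0 -> F1&~F2 -> 0
  row 14 [1110]: F1=1 F2=0 -> F1&~F2 -> 1
  row 15 [1111]: F1=1 F2=0 -> F1&~F2 -> 1
Full result column, 4 rows per line (u,v fixed per line; w,z runs 00..11 left to right):
  rows 0-3 [u,v=00]: 0000  = hex 0
  rows 4-7 [u,v=01]: 0000  = hex 0
  rows 8-11 [u,v=10]: 1001  = hex 9
  rows 12-15 [u,v=11]: 0011  = hex 3
Counterexample vector (row 0 .. row 15) = 0000000010010011
Output column grouped in 4s = 0000 0000 1001 0011 = 0x0093
Convert to decimal digit by digit (value = value*16 + digit):
  0 -> 0
  0*16 + 0 = 0
  0*16 + 9 = 9
  9*16 + 3 = 147
Decimal = 147

147


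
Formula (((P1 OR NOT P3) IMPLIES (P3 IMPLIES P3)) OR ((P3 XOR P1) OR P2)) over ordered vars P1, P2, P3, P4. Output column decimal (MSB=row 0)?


Formula: (((P1 OR NOT P3) IMPLIES (P3 IMPLIES P3)) OR ((P3 XOR P1) OR P2)) over P1, P2, P3, P4 (16 rows)
Evaluate each row (bits = P1,P2,P3,P4, MSB first):
  row 0 [0000]: (((0 OR NOT 0) IMPLIES (0 IMPLIES 0)) OR ((0 XOR 0) OR 0)) -> 1
  row 1 [0001]: (((0 OR NOT 0) IMPLIES (0 IMPLIES 0)) OR ((0 XOR 0) OR 0)) -> 1
  row 2 [0010]: (((0 OR NOT 1) IMPLIES (1 IMPLIES 1)) OR ((1 XOR 0) OR 0)) -> 1
  row 3 [0011]: (((0 OR NOT 1) IMPLIES (1 IMPLIES 1)) OR ((1 XOR 0) OR 0)) -> 1
  row 4 [0100]: (((0 OR NOT 0) IMPLIES (0 IMPLIES 0)) OR ((0 XOR 0) OR 1)) -> 1
  row 5 [0101]: (((0 OR NOT 0) IMPLIES (0 IMPLIES 0)) OR ((0 XOR 0) OR 1)) -> 1
  row 6 [0110]: (((0 OR NOT 1) IMPLIES (1 IMPLIES 1)) OR ((1 XOR 0) OR 1)) -> 1
  row 7 [0111]: (((0 OR NOT 1) IMPLIES (1 IMPLIES 1)) OR ((1 XOR 0) OR 1)) -> 1
  row 8 [1000]: (((1 OR NOT 0) IMPLIES (0 IMPLIES 0)) OR ((0 XOR 1) OR 0)) -> 1
  row 9 [1001]: (((1 OR NOT 0) IMPLIES (0 IMPLIES 0)) OR ((0 XOR 1) OR 0)) -> 1
  row 10 [1010]: (((1 OR NOT 1) IMPLIES (1 IMPLIES 1)) OR ((1 XOR 1) OR 0)) -> 1
  row 11 [1011]: (((1 OR NOT 1) IMPLIES (1 IMPLIES 1)) OR ((1 XOR 1) OR 0)) -> 1
  row 12 [1100]: (((1 OR NOT 0) IMPLIES (0 IMPLIES 0)) OR ((0 XOR 1) OR 1)) -> 1
  row 13 [1101]: (((1 OR NOT 0) IMPLIES (0 IMPLIES 0)) OR ((0 XOR 1) OR 1)) -> 1
  row 14 [1110]: (((1 OR NOT 1) IMPLIES (1 IMPLIES 1)) OR ((1 XOR 1) OR 1)) -> 1
  row 15 [1111]: (((1 OR NOT 1) IMPLIES (1 IMPLIES 1)) OR ((1 XOR 1) OR 1)) -> 1
Full result column, 4 rows per line (P1,P2 fixed per line; P3,P4 runs 00..11 left to right):
  rows 0-3 [P1,P2=00]: 1111  = hex F
  rows 4-7 [P1,P2=01]: 1111  = hex F
  rows 8-11 [P1,P2=10]: 1111  = hex F
  rows 12-15 [P1,P2=11]: 1111  = hex F
Output column (row 0 .. row 15) = 1111111111111111
Output column grouped in 4s = 1111 1111 1111 1111 = 0xFFFF
Convert to decimal digit by digit (value = value*16 + digit):
  F -> 15
  15*16 + 15 (F) = 255
  255*16 + 15 (F) = 4095
  4095*16 + 15 (F) = 65535
Decimal = 65535

65535


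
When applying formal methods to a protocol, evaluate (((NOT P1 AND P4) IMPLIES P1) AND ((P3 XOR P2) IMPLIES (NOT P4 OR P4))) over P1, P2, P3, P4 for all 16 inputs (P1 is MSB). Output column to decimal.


Formula: (((NOT P1 AND P4) IMPLIES P1) AND ((P3 XOR P2) IMPLIES (NOT P4 OR P4))) over P1, P2, P3, P4 (16 rows)
Evaluate each row (bits = P1,P2,P3,P4, MSB first):
  row 0 [0000]: (((NOT 0 AND 0) IMPLIES 0) AND ((0 XOR 0) IMPLIES (NOT 0 OR 0))) -> 1
  row 1 [0001]: (((NOT 0 AND 1) IMPLIES 0) AND ((0 XOR 0) IMPLIES (NOT 1 OR 1))) -> 0
  row 2 [0010]: (((NOT 0 AND 0) IMPLIES 0) AND ((1 XOR 0) IMPLIES (NOT 0 OR 0))) -> 1
  row 3 [0011]: (((NOT 0 AND 1) IMPLIES 0) AND ((1 XOR 0) IMPLIES (NOT 1 OR 1))) -> 0
  row 4 [0100]: (((NOT 0 AND 0) IMPLIES 0) AND ((0 XOR 1) IMPLIES (NOT 0 OR 0))) -> 1
  row 5 [0101]: (((NOT 0 AND 1) IMPLIES 0) AND ((0 XOR 1) IMPLIES (NOT 1 OR 1))) -> 0
  row 6 [0110]: (((NOT 0 AND 0) IMPLIES 0) AND ((1 XOR 1) IMPLIES (NOT 0 OR 0))) -> 1
  row 7 [0111]: (((NOT 0 AND 1) IMPLIES 0) AND ((1 XOR 1) IMPLIES (NOT 1 OR 1))) -> 0
  row 8 [1000]: (((NOT 1 AND 0) IMPLIES 1) AND ((0 XOR 0) IMPLIES (NOT 0 OR 0))) -> 1
  row 9 [1001]: (((NOT 1 AND 1) IMPLIES 1) AND ((0 XOR 0) IMPLIES (NOT 1 OR 1))) -> 1
  row 10 [1010]: (((NOT 1 AND 0) IMPLIES 1) AND ((1 XOR 0) IMPLIES (NOT 0 OR 0))) -> 1
  row 11 [1011]: (((NOT 1 AND 1) IMPLIES 1) AND ((1 XOR 0) IMPLIES (NOT 1 OR 1))) -> 1
  row 12 [1100]: (((NOT 1 AND 0) IMPLIES 1) AND ((0 XOR 1) IMPLIES (NOT 0 OR 0))) -> 1
  row 13 [1101]: (((NOT 1 AND 1) IMPLIES 1) AND ((0 XOR 1) IMPLIES (NOT 1 OR 1))) -> 1
  row 14 [1110]: (((NOT 1 AND 0) IMPLIES 1) AND ((1 XOR 1) IMPLIES (NOT 0 OR 0))) -> 1
  row 15 [1111]: (((NOT 1 AND 1) IMPLIES 1) AND ((1 XOR 1) IMPLIES (NOT 1 OR 1))) -> 1
Full result column, 4 rows per line (P1,P2 fixed per line; P3,P4 runs 00..11 left to right):
  rows 0-3 [P1,P2=00]: 1010  = hex A
  rows 4-7 [P1,P2=01]: 1010  = hex A
  rows 8-11 [P1,P2=10]: 1111  = hex F
  rows 12-15 [P1,P2=11]: 1111  = hex F
Output column (row 0 .. row 15) = 1010101011111111
Output column grouped in 4s = 1010 1010 1111 1111 = 0xAAFF
Convert to decimal digit by digit (value = value*16 + digit):
  A -> 10
  10*16 + 10 (A) = 170
  170*16 + 15 (F) = 2735
  2735*16 + 15 (F) = 43775
Decimal = 43775

43775


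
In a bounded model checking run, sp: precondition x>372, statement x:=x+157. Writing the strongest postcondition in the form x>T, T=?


Formula: sp(P, x:=E) = exists old_x. (x = E[old_x/x]) AND P[old_x/x] (old_x is the value of x before the assignment; eliminate old_x by solving x = E[old_x/x] for old_x)
Step 1: Precondition P: x>372, i.e. old_x > 372
Step 2: Assignment gives x = old_x + 157, so old_x = x - 157
Step 3: Substitute into P: x - 157 > 372
Step 4: Simplify: x > 372+157 = 529

529


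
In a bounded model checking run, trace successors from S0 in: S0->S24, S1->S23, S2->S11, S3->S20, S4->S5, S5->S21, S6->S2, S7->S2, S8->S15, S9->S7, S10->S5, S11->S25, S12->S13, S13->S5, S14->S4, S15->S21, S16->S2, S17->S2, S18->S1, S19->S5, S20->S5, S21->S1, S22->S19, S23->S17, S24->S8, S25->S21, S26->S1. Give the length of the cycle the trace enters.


Trace from S0 until a state repeats:
  S0 -> S24 -> S8 -> S15 -> S21 -> S1 -> S23 -> S17 -> S2 -> S11 -> S25 -> S21
S21 first seen at step 4, revisited at step 11.
Cycle length = 11 - 4 = 7

7


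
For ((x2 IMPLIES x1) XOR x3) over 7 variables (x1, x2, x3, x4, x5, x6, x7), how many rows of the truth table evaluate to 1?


Formula: ((x2 IMPLIES x1) XOR x3) over 7 vars (128 rows)
Evaluate each row (x1, x2, x3, x4, x5, x6, x7 as bits, MSB first):
  row 0 [0000000]: ((0 IMPLIES 0) XOR 0) -> 1
  row 1 [0000001]: ((0 IMPLIES 0) XOR 0) -> 1
  row 2 [0000010]: ((0 IMPLIES 0) XOR 0) -> 1
  row 3 [0000011]: ((0 IMPLIES 0) XOR 0) -> 1
  row 4 [0000100]: ((0 IMPLIES 0) XOR 0) -> 1
  (every remaining row is evaluated the same way; all 128 results are listed next)
Full result column, 8 rows per line (x1,x2,x3,x4 fixed per line; x5,x6,x7 runs 000..111 left to right):
  rows 0-7 [x1,x2,x3,x4=0000]: 11111111  (ones: 8)
  rows 8-15 [x1,x2,x3,x4=0001]: 11111111  (ones: 8)
  rows 16-23 [x1,x2,x3,x4=0010]: 00000000  (ones: 0)
  rows 24-31 [x1,x2,x3,x4=0011]: 00000000  (ones: 0)
  rows 32-39 [x1,x2,x3,x4=0100]: 00000000  (ones: 0)
  rows 40-47 [x1,x2,x3,x4=0101]: 00000000  (ones: 0)
  rows 48-55 [x1,x2,x3,x4=0110]: 11111111  (ones: 8)
  rows 56-63 [x1,x2,x3,x4=0111]: 11111111  (ones: 8)
  rows 64-71 [x1,x2,x3,x4=1000]: 11111111  (ones: 8)
  rows 72-79 [x1,x2,x3,x4=1001]: 11111111  (ones: 8)
  rows 80-87 [x1,x2,x3,x4=1010]: 00000000  (ones: 0)
  rows 88-95 [x1,x2,x3,x4=1011]: 00000000  (ones: 0)
  rows 96-103 [x1,x2,x3,x4=1100]: 11111111  (ones: 8)
  rows 104-111 [x1,x2,x3,x4=1101]: 11111111  (ones: 8)
  rows 112-119 [x1,x2,x3,x4=1110]: 00000000  (ones: 0)
  rows 120-127 [x1,x2,x3,x4=1111]: 00000000  (ones: 0)
Count of 1-rows = 8+8+0+0+0+0+8+8+8+8+0+0+8+8+0+0 = 64

64


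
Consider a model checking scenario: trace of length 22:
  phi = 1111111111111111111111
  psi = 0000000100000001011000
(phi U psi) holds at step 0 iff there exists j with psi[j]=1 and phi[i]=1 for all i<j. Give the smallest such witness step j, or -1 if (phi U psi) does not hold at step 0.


(phi U psi) at 0: need smallest j with psi[j]=1 and phi[i]=1 for all i in [0,j).
Scan from step 0:
  step 0: phi=1, psi=0 -> continue
  step 1: phi=1, psi=0 -> continue
  step 2: phi=1, psi=0 -> continue
  step 3: phi=1, psi=0 -> continue
  step 7: psi=1 and phi held for [0,7) -> witness found
Witness step = 7

7


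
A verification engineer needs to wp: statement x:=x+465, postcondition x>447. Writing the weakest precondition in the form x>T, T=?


Formula: wp(x:=E, P) = P[E/x] (substitute E for x in postcondition)
Step 1: Postcondition: x>447
Step 2: Substitute x+465 for x: x+465>447
Step 3: Solve for x: x > 447-465 = -18

-18


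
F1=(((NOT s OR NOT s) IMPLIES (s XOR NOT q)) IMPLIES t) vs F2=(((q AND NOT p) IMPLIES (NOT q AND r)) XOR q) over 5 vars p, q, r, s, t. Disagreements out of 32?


F1 = (((NOT s OR NOT s) IMPLIES (s XOR NOT q)) IMPLIES t)
F2 = (((q AND NOT p) IMPLIES (NOT q AND r)) XOR q)
Evaluate both on each of 32 rows (bits = p,q,r,s,t):
  row 0 [00000]: F1=0 F2=1 (differ) -> 1
  row 1 [00001]: F1=1 F2=1 -> 0
  row 2 [00010]: F1=0 F2=1 (differ) -> 1
  row 3 [00011]: F1=1 F2=1 -> 0
  row 4 [00100]: F1=0 F2=1 (differ) -> 1
  row 5 [00101]: F1=1 F2=1 -> 0
  row 6 [00110]: F1=0 F2=1 (differ) -> 1
  row 7 [00111]: F1=1 F2=1 -> 0
  row 8 [01000]: F1=1 F2=1 -> 0
  row 9 [01001]: F1=1 F2=1 -> 0
  row 10 [01010]: F1=0 F2=1 (differ) -> 1
  row 11 [01011]: F1=1 F2=1 -> 0
  row 12 [01100]: F1=1 F2=1 -> 0
  row 13 [01101]: F1=1 F2=1 -> 0
  row 14 [01110]: F1=0 F2=1 (differ) -> 1
  row 15 [01111]: F1=1 F2=1 -> 0
  row 16 [10000]: F1=0 F2=1 (differ) -> 1
  row 17 [10001]: F1=1 F2=1 -> 0
  row 18 [10010]: F1=0 F2=1 (differ) -> 1
  row 19 [10011]: F1=1 F2=1 -> 0
  row 20 [10100]: F1=0 F2=1 (differ) -> 1
  row 21 [10101]: F1=1 F2=1 -> 0
  row 22 [10110]: F1=0 F2=1 (differ) -> 1
  row 23 [10111]: F1=1 F2=1 -> 0
  row 24 [11000]: F1=1 F2=0 (differ) -> 1
  row 25 [11001]: F1=1 F2=0 (differ) -> 1
  row 26 [11010]: F1=0 F2=0 -> 0
  row 27 [11011]: F1=1 F2=0 (differ) -> 1
  row 28 [11100]: F1=1 F2=0 (differ) -> 1
  row 29 [11101]: F1=1 F2=0 (differ) -> 1
  row 30 [11110]: F1=0 F2=0 -> 0
  row 31 [11111]: F1=1 F2=0 (differ) -> 1
Full result column, 8 rows per line (p,q fixed per line; r,s,t runs 000..111 left to right):
  rows 0-7 [p,q=00]: 10101010  (ones: 4)
  rows 8-15 [p,q=01]: 00100010  (ones: 2)
  rows 16-23 [p,q=10]: 10101010  (ones: 4)
  rows 24-31 [p,q=11]: 11011101  (ones: 6)
Disagreements = 4+2+4+6 = 16

16


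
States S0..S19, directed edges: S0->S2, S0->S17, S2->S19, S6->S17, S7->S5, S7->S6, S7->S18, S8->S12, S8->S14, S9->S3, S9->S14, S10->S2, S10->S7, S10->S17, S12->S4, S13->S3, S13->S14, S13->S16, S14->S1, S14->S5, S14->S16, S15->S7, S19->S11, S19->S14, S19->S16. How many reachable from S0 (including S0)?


BFS from S0:
  layer 0: {S0}
  layer 1: {S2, S17}
  layer 2: {S19}
  layer 3: {S11, S14, S16}
  layer 4: {S1, S5}
Reachable set: {S0, S1, S2, S5, S11, S14, S16, S17, S19}
Count = 9

9


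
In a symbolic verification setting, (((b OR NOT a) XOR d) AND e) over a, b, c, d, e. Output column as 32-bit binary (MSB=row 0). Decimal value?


Formula: (((b OR NOT a) XOR d) AND e) over a, b, c, d, e (32 rows)
Evaluate each row (bits = a,b,c,d,e, MSB first):
  row 0 [00000]: (((0 OR NOT 0) XOR 0) AND 0) -> 0
  row 1 [00001]: (((0 OR NOT 0) XOR 0) AND 1) -> 1
  row 2 [00010]: (((0 OR NOT 0) XOR 1) AND 0) -> 0
  row 3 [00011]: (((0 OR NOT 0) XOR 1) AND 1) -> 0
  row 4 [00100]: (((0 OR NOT 0) XOR 0) AND 0) -> 0
  row 5 [00101]: (((0 OR NOT 0) XOR 0) AND 1) -> 1
  row 6 [00110]: (((0 OR NOT 0) XOR 1) AND 0) -> 0
  row 7 [00111]: (((0 OR NOT 0) XOR 1) AND 1) -> 0
  row 8 [01000]: (((1 OR NOT 0) XOR 0) AND 0) -> 0
  row 9 [01001]: (((1 OR NOT 0) XOR 0) AND 1) -> 1
  row 10 [01010]: (((1 OR NOT 0) XOR 1) AND 0) -> 0
  row 11 [01011]: (((1 OR NOT 0) XOR 1) AND 1) -> 0
  row 12 [01100]: (((1 OR NOT 0) XOR 0) AND 0) -> 0
  row 13 [01101]: (((1 OR NOT 0) XOR 0) AND 1) -> 1
  row 14 [01110]: (((1 OR NOT 0) XOR 1) AND 0) -> 0
  row 15 [01111]: (((1 OR NOT 0) XOR 1) AND 1) -> 0
  row 16 [10000]: (((0 OR NOT 1) XOR 0) AND 0) -> 0
  row 17 [10001]: (((0 OR NOT 1) XOR 0) AND 1) -> 0
  row 18 [10010]: (((0 OR NOT 1) XOR 1) AND 0) -> 0
  row 19 [10011]: (((0 OR NOT 1) XOR 1) AND 1) -> 1
  row 20 [10100]: (((0 OR NOT 1) XOR 0) AND 0) -> 0
  row 21 [10101]: (((0 OR NOT 1) XOR 0) AND 1) -> 0
  row 22 [10110]: (((0 OR NOT 1) XOR 1) AND 0) -> 0
  row 23 [10111]: (((0 OR NOT 1) XOR 1) AND 1) -> 1
  row 24 [11000]: (((1 OR NOT 1) XOR 0) AND 0) -> 0
  row 25 [11001]: (((1 OR NOT 1) XOR 0) AND 1) -> 1
  row 26 [11010]: (((1 OR NOT 1) XOR 1) AND 0) -> 0
  row 27 [11011]: (((1 OR NOT 1) XOR 1) AND 1) -> 0
  row 28 [11100]: (((1 OR NOT 1) XOR 0) AND 0) -> 0
  row 29 [11101]: (((1 OR NOT 1) XOR 0) AND 1) -> 1
  row 30 [11110]: (((1 OR NOT 1) XOR 1) AND 0) -> 0
  row 31 [11111]: (((1 OR NOT 1) XOR 1) AND 1) -> 0
Full result column, 4 rows per line (a,b,c fixed per line; d,e runs 00..11 left to right):
  rows 0-3 [a,b,c=000]: 0100  = hex 4
  rows 4-7 [a,b,c=001]: 0100  = hex 4
  rows 8-11 [a,b,c=010]: 0100  = hex 4
  rows 12-15 [a,b,c=011]: 0100  = hex 4
  rows 16-19 [a,b,c=100]: 0001  = hex 1
  rows 20-23 [a,b,c=101]: 0001  = hex 1
  rows 24-27 [a,b,c=110]: 0100  = hex 4
  rows 28-31 [a,b,c=111]: 0100  = hex 4
Output column (row 0 .. row 31) = 01000100010001000001000101000100
Output column grouped in 4s = 0100 0100 0100 0100 0001 0001 0100 0100 = 0x44441144
Convert to decimal digit by digit (value = value*16 + digit):
  4 -> 4
  4*16 + 4 = 68
  68*16 + 4 = 1092
  1092*16 + 4 = 17476
  17476*16 + 1 = 279617
  279617*16 + 1 = 4473873
  4473873*16 + 4 = 71581972
  71581972*16 + 4 = 1145311556
Decimal = 1145311556

1145311556


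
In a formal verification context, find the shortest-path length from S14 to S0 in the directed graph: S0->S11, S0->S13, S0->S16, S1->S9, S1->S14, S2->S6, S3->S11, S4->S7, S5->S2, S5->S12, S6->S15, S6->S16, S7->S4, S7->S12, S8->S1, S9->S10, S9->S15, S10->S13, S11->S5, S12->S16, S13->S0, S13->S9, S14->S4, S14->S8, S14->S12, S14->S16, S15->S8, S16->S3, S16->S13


BFS layer-by-layer from S14:
  dist 0: {S14}
  dist 1: {S4, S8, S12, S16}
  dist 2: {S1, S3, S7, S13}
  dist 3: {S0, S9, S11}
  -> S0 reached at distance 3
Shortest path length = 3

3


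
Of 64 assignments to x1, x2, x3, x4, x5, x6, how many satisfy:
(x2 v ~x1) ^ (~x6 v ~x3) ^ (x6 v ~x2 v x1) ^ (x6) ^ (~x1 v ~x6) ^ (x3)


CNF with 6 clauses over 6 vars (64 assignments).
An assignment satisfies CNF iff every clause has >=1 true literal.
Check each row (bits = x1,x2,x3,x4,x5,x6; clause T/F shown):
  row 0 [000000]: clauses=TTTFTF -> 0
  row 1 [000001]: clauses=TTTTTF -> 0
  row 2 [000010]: clauses=TTTFTF -> 0
  row 3 [000011]: clauses=TTTTTF -> 0
  row 4 [000100]: clauses=TTTFTF -> 0
  (every remaining row is evaluated the same way; all 64 results are listed next)
Full result column, 8 rows per line (x1,x2,x3 fixed per line; x4,x5,x6 runs 000..111 left to right):
  rows 0-7 [x1,x2,x3=000]: 00000000  (ones: 0)
  rows 8-15 [x1,x2,x3=001]: 00000000  (ones: 0)
  rows 16-23 [x1,x2,x3=010]: 00000000  (ones: 0)
  rows 24-31 [x1,x2,x3=011]: 00000000  (ones: 0)
  rows 32-39 [x1,x2,x3=100]: 00000000  (ones: 0)
  rows 40-47 [x1,x2,x3=101]: 00000000  (ones: 0)
  rows 48-55 [x1,x2,x3=110]: 00000000  (ones: 0)
  rows 56-63 [x1,x2,x3=111]: 00000000  (ones: 0)
Satisfying assignments = 0+0+0+0+0+0+0+0 = 0

0


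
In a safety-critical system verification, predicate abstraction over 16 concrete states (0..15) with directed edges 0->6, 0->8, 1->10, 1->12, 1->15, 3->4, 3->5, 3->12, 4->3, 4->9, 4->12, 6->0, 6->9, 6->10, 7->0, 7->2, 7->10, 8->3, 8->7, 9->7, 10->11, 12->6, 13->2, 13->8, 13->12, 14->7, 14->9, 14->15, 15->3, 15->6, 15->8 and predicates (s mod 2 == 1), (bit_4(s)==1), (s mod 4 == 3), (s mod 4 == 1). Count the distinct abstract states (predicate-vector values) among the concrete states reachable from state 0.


BFS from 0:
Concrete reachable: {0, 2, 3, 4, 5, 6, 7, 8, 9, 10, 11, 12}
Abstract via predicates (s mod 2 == 1), (bit_4(s)==1), (s mod 4 == 3), (s mod 4 == 1):
  (0,0,0,0) <- {0, 2, 4, 6, 8, 10, 12}
  (1,0,0,1) <- {5, 9}
  (1,0,1,0) <- {3, 7, 11}
Distinct abstract states = 3

3


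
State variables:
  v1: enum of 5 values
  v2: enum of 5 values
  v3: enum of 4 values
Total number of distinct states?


State space = product of domain sizes of all variables.
Domain sizes:
  v1 (enum of 5 values): 5
  v2 (enum of 5 values): 5
  v3 (enum of 4 values): 4
Product = 5 * 5 * 4 = 100

100


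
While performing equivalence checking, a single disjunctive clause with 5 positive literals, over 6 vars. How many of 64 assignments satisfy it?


Step 1: Total=2^6=64
Step 2: Unsat when all 5 false: 2^1=2
Step 3: Sat=64-2=62

62


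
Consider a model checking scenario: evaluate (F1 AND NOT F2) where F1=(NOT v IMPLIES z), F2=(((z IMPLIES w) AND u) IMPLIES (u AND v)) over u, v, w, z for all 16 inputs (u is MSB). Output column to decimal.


F1 = (NOT v IMPLIES z)
F2 = (((z IMPLIES w) AND u) IMPLIES (u AND v))
Counterexample to F1=>F2 is where F1=1 and F2=0.
Evaluate each row (bits = u,v,w,z, MSB first):
  row 0 [0000]: F1=0 F2=1 -> F1&~F2 -> 0
  row 1 [0001]: F1=1 F2=1 -> F1&~F2 -> 0
  row 2 [0010]: F1=0 F2=1 -> F1&~F2 -> 0
  row 3 [0011]: F1=1 F2=1 -> F1&~F2 -> 0
  row 4 [0100]: F1=1 F2=1 -> F1&~F2 -> 0
  row 5 [0101]: F1=1 F2=1 -> F1&~F2 -> 0
  row 6 [0110]: F1=1 F2=1 -> F1&~F2 -> 0
  row 7 [0111]: F1=1 F2=1 -> F1&~F2 -> 0
  row 8 [1000]: F1=0 F2=0 -> F1&~F2 -> 0
  row 9 [1001]: F1=1 F2=1 -> F1&~F2 -> 0
  row 10 [1010]: F1=0 F2=0 -> F1&~F2 -> 0
  row 11 [1011]: F1=1 F2=0 -> F1&~F2 -> 1
  row 12 [1100]: F1=1 F2=1 -> F1&~F2 -> 0
  row 13 [1101]: F1=1 F2=1 -> F1&~F2 -> 0
  row 14 [1110]: F1=1 F2=1 -> F1&~F2 -> 0
  row 15 [1111]: F1=1 F2=1 -> F1&~F2 -> 0
Full result column, 4 rows per line (u,v fixed per line; w,z runs 00..11 left to right):
  rows 0-3 [u,v=00]: 0000  = hex 0
  rows 4-7 [u,v=01]: 0000  = hex 0
  rows 8-11 [u,v=10]: 0001  = hex 1
  rows 12-15 [u,v=11]: 0000  = hex 0
Counterexample vector (row 0 .. row 15) = 0000000000010000
Output column grouped in 4s = 0000 0000 0001 0000 = 0x0010
Convert to decimal digit by digit (value = value*16 + digit):
  0 -> 0
  0*16 + 0 = 0
  0*16 + 1 = 1
  1*16 + 0 = 16
Decimal = 16

16
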